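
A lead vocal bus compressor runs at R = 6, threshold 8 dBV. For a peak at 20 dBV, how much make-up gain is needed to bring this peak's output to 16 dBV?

6 dB

Without make-up, output = threshold + overshoot/6 = 8 + 2 = 10 dBV.
Gap to target: 6 dB.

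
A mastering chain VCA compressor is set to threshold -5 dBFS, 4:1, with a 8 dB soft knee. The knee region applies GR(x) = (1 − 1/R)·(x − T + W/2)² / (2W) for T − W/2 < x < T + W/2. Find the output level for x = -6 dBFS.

x − T + W/2 = -6 − (-5) + 4 = 3.
GR = (1 − 1/4) × 3² / 16 = 0.75 × 9 / 16 = 0.421875 dB.
Output = -6 − 0.421875 = -6.421875 dBFS.

-6.421875 dBFS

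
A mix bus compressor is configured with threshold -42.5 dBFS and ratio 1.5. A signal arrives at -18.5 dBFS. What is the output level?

-26.5 dBFS

Overshoot: -18.5 − (-42.5) = 24 dB.
At 1.5:1 the overshoot is divided by 1.5, leaving 16 dB above threshold.
So the level is -42.5 + 16 = -26.5 dBFS.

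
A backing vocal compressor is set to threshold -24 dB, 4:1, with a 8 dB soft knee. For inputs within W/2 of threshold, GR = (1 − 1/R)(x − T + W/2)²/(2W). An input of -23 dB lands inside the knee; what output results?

x − T + W/2 = -23 − (-24) + 4 = 5.
GR = (1 − 1/4) × 5² / 16 = 0.75 × 25 / 16 = 1.171875 dB.
Output = -23 − 1.171875 = -24.171875 dB.

-24.171875 dB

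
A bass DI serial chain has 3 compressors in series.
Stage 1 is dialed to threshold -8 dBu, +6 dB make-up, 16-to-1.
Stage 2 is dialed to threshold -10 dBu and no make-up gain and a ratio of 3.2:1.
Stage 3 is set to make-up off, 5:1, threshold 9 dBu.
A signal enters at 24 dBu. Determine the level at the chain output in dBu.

-6.875 dBu

Stage 1: 32 dB above -8 dBu, reduced 16:1 to 2 dB above → -6 dBu; +6 dB make-up → 0 dBu.
Stage 2: 10 dB above -10 dBu, reduced 3.2:1 to 3.125 dB above → -6.875 dBu.
Stage 3: -6.875 dBu ≤ 9 dBu, so stage 3 doesn't engage; output -6.875 dBu.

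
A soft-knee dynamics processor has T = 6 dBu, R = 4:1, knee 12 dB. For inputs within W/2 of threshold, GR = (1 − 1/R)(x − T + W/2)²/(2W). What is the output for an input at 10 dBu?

x − T + W/2 = 10 − 6 + 6 = 10.
GR = (1 − 1/4) × 10² / 24 = 0.75 × 100 / 24 = 3.125 dB.
Output = 10 − 3.125 = 6.875 dBu.

6.875 dBu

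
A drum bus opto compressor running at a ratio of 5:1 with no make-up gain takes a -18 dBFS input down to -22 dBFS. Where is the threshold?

-23 dBFS

Let T be the threshold. Output overshoot = (input overshoot)/R, so -22 − T = (-18 − T)/5.
5·(-22 − T) = -18 − T → 4·T = -110 − (-18) = -92.
T = -92/4 = -23 dBFS.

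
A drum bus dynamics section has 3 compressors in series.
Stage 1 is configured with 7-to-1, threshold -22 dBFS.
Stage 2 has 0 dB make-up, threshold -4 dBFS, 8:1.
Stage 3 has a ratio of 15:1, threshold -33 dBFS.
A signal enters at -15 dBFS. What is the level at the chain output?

-32.2 dBFS

Stage 1: -15 dBFS is 7 dB over -22 dBFS; at 7:1 that becomes 1 dB over, giving -21 dBFS.
Stage 2: -21 dBFS ≤ -4 dBFS, so stage 2 doesn't engage; output -21 dBFS.
Stage 3: -21 dBFS is 12 dB over -33 dBFS; at 15:1 that becomes 0.8 dB over, giving -32.2 dBFS.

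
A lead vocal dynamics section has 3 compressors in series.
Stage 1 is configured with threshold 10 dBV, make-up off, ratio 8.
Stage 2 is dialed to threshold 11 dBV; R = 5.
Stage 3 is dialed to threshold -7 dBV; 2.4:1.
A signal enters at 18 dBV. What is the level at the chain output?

Stage 1: 8 dB above 10 dBV, reduced 8:1 to 1 dB above → 11 dBV.
Stage 2: 11 dBV ≤ 11 dBV, so stage 2 doesn't engage; output 11 dBV.
Stage 3: overshoot 18 dB → 18/2.4 = 7.5 dB → 0.5 dBV.

0.5 dBV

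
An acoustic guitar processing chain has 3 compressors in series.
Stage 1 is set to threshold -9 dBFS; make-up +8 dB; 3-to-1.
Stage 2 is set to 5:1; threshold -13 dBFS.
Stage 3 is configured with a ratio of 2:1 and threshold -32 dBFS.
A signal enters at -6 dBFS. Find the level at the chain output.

-21.2 dBFS

Stage 1: 3 dB above -9 dBFS, reduced 3:1 to 1 dB above → -8 dBFS; +8 dB make-up → 0 dBFS.
Stage 2: overshoot 13 dB → 13/5 = 2.6 dB → -10.4 dBFS.
Stage 3: -10.4 dBFS is 21.6 dB over -32 dBFS; at 2:1 that becomes 10.8 dB over, giving -21.2 dBFS.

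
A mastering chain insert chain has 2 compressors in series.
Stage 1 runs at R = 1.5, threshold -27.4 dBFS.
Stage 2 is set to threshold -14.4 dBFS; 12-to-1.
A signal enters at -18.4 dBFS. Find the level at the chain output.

Stage 1: overshoot 9 dB → 9/1.5 = 6 dB → -21.4 dBFS.
Stage 2: below threshold (-21.4 ≤ -14.4); passes unchanged; output -21.4 dBFS.

-21.4 dBFS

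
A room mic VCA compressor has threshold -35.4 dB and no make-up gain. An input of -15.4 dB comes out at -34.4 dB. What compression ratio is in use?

Input overshoot = -15.4 − (-35.4) = 20 dB; output overshoot = -34.4 − (-35.4) = 1 dB.
Ratio = 20 / 1 = 20.

20:1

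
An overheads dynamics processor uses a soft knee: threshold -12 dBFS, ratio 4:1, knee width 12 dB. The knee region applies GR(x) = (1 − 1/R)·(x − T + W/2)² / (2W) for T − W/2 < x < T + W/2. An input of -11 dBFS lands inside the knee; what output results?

x − T + W/2 = -11 − (-12) + 6 = 7.
GR = (1 − 1/4) × 7² / 24 = 0.75 × 49 / 24 = 1.53125 dB.
Output = -11 − 1.53125 = -12.53125 dBFS.

-12.53125 dBFS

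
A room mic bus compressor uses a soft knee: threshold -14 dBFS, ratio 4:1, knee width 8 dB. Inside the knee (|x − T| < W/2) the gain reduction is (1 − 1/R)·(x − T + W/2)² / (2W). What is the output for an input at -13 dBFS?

x − T + W/2 = -13 − (-14) + 4 = 5.
GR = (1 − 1/4) × 5² / 16 = 0.75 × 25 / 16 = 1.171875 dB.
Output = -13 − 1.171875 = -14.171875 dBFS.

-14.171875 dBFS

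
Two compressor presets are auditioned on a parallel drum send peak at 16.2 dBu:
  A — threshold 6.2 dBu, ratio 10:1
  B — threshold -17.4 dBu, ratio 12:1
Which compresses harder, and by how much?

B, by 21.8 dB

A: 10 dB over, compressed to 1 dB over, so 9 dB of GR.
B: 33.6 dB over, compressed to 2.8 dB over, so 30.8 dB of GR.
Difference: 21.8 dB in favour of B.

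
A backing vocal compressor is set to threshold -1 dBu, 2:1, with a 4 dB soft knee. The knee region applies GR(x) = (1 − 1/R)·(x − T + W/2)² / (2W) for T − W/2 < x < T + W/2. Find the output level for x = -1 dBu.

x − T + W/2 = -1 − (-1) + 2 = 2.
GR = (1 − 1/2) × 2² / 8 = 0.5 × 4 / 8 = 0.25 dB.
Output = -1 − 0.25 = -1.25 dBu.

-1.25 dBu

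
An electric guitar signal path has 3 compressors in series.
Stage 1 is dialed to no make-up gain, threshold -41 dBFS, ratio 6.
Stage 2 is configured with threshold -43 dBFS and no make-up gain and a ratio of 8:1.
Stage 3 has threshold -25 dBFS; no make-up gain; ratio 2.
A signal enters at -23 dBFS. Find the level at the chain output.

Stage 1: -23 dBFS is 18 dB over -41 dBFS; at 6:1 that becomes 3 dB over, giving -38 dBFS.
Stage 2: overshoot 5 dB → 5/8 = 0.625 dB → -42.375 dBFS.
Stage 3: below threshold (-42.375 ≤ -25); passes unchanged; output -42.375 dBFS.

-42.375 dBFS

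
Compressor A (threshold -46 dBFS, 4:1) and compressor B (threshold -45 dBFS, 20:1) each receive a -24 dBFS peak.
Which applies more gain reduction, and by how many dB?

A: GR = 22 − 22/4 = 16.5 dB.
B: GR = 21 − 21/20 = 19.95 dB.
Difference: 3.45 dB in favour of B.

B, by 3.45 dB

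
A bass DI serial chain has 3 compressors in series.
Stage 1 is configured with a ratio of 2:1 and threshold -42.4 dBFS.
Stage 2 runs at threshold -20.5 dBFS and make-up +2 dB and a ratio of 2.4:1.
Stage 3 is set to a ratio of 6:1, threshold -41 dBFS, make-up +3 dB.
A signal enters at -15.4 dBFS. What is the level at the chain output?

Stage 1: -15.4 dBFS is 27 dB over -42.4 dBFS; at 2:1 that becomes 13.5 dB over, giving -28.9 dBFS.
Stage 2: -28.9 dBFS ≤ -20.5 dBFS, so stage 2 doesn't engage; make-up brings it to -26.9 dBFS.
Stage 3: 14.1 dB above -41 dBFS, reduced 6:1 to 2.35 dB above → -38.65 dBFS; +3 dB make-up → -35.65 dBFS.

-35.65 dBFS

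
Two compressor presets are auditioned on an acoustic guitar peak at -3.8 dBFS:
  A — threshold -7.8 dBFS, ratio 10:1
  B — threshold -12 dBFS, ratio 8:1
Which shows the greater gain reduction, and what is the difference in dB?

B, by 3.575 dB

A: GR = 4 − 4/10 = 3.6 dB.
B: GR = 8.2 − 8.2/8 = 7.175 dB.
B reduces 3.575 dB more.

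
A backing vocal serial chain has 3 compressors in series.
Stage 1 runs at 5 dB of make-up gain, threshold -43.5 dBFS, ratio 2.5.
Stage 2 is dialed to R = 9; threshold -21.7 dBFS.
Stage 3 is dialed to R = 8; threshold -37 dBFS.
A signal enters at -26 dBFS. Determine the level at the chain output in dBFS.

-36.3125 dBFS

Stage 1: -26 dBFS is 17.5 dB over -43.5 dBFS; at 2.5:1 that becomes 7 dB over, giving -36.5 dBFS; +5 dB make-up → -31.5 dBFS.
Stage 2: below threshold (-31.5 ≤ -21.7); passes unchanged; output -31.5 dBFS.
Stage 3: overshoot 5.5 dB → 5.5/8 = 0.6875 dB → -36.3125 dBFS.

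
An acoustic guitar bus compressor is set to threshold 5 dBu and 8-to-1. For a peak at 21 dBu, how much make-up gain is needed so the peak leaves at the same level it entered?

Without make-up, output = threshold + overshoot/8 = 5 + 2 = 7 dBu.
Gap to target: 14 dB.

14 dB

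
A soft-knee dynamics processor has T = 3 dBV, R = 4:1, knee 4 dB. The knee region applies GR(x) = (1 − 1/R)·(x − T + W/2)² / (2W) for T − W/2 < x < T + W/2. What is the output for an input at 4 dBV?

3.15625 dBV

x − T + W/2 = 4 − 3 + 2 = 3.
GR = (1 − 1/4) × 3² / 8 = 0.75 × 9 / 8 = 0.84375 dB.
Output = 4 − 0.84375 = 3.15625 dBV.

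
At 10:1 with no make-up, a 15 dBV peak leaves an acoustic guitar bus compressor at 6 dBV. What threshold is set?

5 dBV

Let T be the threshold. Output overshoot = (input overshoot)/R, so 6 − T = (15 − T)/10.
10·(6 − T) = 15 − T → 9·T = 60 − 15 = 45.
T = 45/9 = 5 dBV.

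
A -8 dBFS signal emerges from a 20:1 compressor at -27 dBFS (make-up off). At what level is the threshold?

Input is 20 dB above T (since output overshoot × R = input overshoot: (-27 − T)·20 = -8 − T gives T = -28 dBFS).
Check: -28 + (-8 − (-28))/20 = -28 + 1 = -27 dBFS. ✓

-28 dBFS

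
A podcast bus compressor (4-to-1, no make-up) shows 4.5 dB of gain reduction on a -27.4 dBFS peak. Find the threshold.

-33.4 dBFS

Input is 6 dB above T (since output overshoot × R = input overshoot: (-31.9 − T)·4 = -27.4 − T gives T = -33.4 dBFS).
Check: -33.4 + (-27.4 − (-33.4))/4 = -33.4 + 1.5 = -31.9 dBFS. ✓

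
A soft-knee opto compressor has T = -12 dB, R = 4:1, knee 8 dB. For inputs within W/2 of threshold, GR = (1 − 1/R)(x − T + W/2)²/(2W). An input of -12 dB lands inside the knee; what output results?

x − T + W/2 = -12 − (-12) + 4 = 4.
GR = (1 − 1/4) × 4² / 16 = 0.75 × 16 / 16 = 0.75 dB.
Output = -12 − 0.75 = -12.75 dB.

-12.75 dB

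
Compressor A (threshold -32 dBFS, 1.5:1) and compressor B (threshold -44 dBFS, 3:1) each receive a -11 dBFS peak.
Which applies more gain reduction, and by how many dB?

B, by 15 dB

A: 21 dB over, compressed to 14 dB over, so 7 dB of GR.
B: 33 dB over, compressed to 11 dB over, so 22 dB of GR.
Difference: 15 dB in favour of B.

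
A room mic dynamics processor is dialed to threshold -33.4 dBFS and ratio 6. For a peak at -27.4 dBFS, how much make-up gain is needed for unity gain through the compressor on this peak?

Overshoot 6 dB → 6/6 = 1 dB after compression, so the compressed level is -33.4 + 1 = -32.4 dBFS.
Make-up = target − compressed = -27.4 − (-32.4) = 5 dB.

5 dB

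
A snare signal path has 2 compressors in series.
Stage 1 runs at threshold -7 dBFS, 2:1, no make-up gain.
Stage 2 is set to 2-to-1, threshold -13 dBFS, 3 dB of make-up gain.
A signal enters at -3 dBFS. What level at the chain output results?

-6 dBFS

Stage 1: 4 dB above -7 dBFS, reduced 2:1 to 2 dB above → -5 dBFS.
Stage 2: -5 dBFS is 8 dB over -13 dBFS; at 2:1 that becomes 4 dB over, giving -9 dBFS; +3 dB make-up → -6 dBFS.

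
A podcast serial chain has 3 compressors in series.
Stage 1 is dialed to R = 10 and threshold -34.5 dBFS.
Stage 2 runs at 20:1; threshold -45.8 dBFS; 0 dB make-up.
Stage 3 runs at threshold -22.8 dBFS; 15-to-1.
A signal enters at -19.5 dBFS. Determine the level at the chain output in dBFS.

-45.16 dBFS

Stage 1: overshoot 15 dB → 15/10 = 1.5 dB → -33 dBFS.
Stage 2: -33 dBFS is 12.8 dB over -45.8 dBFS; at 20:1 that becomes 0.64 dB over, giving -45.16 dBFS.
Stage 3: below threshold (-45.16 ≤ -22.8); passes unchanged; output -45.16 dBFS.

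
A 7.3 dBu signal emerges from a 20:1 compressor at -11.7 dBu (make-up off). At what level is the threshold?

Let T be the threshold. Output overshoot = (input overshoot)/R, so -11.7 − T = (7.3 − T)/20.
20·(-11.7 − T) = 7.3 − T → 19·T = -234 − 7.3 = -241.3.
T = -241.3/19 = -12.7 dBu.

-12.7 dBu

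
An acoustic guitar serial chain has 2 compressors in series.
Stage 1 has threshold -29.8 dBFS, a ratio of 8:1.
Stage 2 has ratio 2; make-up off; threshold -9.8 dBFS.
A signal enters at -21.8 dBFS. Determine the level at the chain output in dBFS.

-28.8 dBFS

Stage 1: overshoot 8 dB → 8/8 = 1 dB → -28.8 dBFS.
Stage 2: below threshold (-28.8 ≤ -9.8); passes unchanged; output -28.8 dBFS.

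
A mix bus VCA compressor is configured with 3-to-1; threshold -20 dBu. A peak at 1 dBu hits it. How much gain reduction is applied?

14 dB

Overshoot = 1 − (-20) = 21 dB.
At 3:1, output sits 21/3 = 7 dB above threshold.
GR = overshoot in − overshoot out = 21 − 7 = 14 dB.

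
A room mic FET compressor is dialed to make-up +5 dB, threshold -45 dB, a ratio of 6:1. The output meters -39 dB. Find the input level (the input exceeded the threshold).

Before make-up, the level was -39 − 5 = -44 dB.
That's 1 dB above the -45 dB threshold.
Undo the ratio: input overshoot = 1 × 6 = 6 dB, giving input = -39 dB.

-39 dB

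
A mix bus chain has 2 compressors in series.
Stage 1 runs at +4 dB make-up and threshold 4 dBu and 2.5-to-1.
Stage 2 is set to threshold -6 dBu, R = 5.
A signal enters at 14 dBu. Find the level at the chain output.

-2.4 dBu

Stage 1: 14 dBu is 10 dB over 4 dBu; at 2.5:1 that becomes 4 dB over, giving 8 dBu; +4 dB make-up → 12 dBu.
Stage 2: 12 dBu is 18 dB over -6 dBu; at 5:1 that becomes 3.6 dB over, giving -2.4 dBu.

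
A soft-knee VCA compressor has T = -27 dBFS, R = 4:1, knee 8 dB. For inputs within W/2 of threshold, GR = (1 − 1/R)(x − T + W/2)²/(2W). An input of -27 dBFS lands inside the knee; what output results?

x − T + W/2 = -27 − (-27) + 4 = 4.
GR = (1 − 1/4) × 4² / 16 = 0.75 × 16 / 16 = 0.75 dB.
Output = -27 − 0.75 = -27.75 dBFS.

-27.75 dBFS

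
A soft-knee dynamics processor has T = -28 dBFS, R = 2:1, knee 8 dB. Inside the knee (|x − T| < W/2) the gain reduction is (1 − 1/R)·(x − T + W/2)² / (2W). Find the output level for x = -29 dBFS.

x − T + W/2 = -29 − (-28) + 4 = 3.
GR = (1 − 1/2) × 3² / 16 = 0.5 × 9 / 16 = 0.28125 dB.
Output = -29 − 0.28125 = -29.28125 dBFS.

-29.28125 dBFS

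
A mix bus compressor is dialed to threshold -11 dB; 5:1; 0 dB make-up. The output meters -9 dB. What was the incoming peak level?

-1 dB

The compressed level sits -9 − (-11) = 2 dB over threshold.
Input overshoot = R × output overshoot = 10 dB → input = -11 + 10 = -1 dB.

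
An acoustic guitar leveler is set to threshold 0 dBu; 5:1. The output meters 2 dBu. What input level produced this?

That's 2 dB above the 0 dBu threshold.
Undo the ratio: input overshoot = 2 × 5 = 10 dB, giving input = 10 dBu.

10 dBu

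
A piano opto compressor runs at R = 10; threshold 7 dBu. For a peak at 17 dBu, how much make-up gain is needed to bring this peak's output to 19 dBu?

Without make-up, output = threshold + overshoot/10 = 7 + 1 = 8 dBu.
Gap to target: 11 dB.

11 dB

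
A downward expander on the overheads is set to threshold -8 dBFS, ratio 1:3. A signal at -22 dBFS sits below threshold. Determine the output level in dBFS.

-50 dBFS

Undershoot = (-8) − (-22) = 14 dB.
At 1:3, that expands to 42 dB under threshold.
Output = -8 − 42 = -50 dBFS.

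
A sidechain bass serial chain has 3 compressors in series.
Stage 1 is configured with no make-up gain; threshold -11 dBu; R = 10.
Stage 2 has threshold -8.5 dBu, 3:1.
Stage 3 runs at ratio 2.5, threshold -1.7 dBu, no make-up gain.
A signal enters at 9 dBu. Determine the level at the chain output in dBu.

Stage 1: overshoot 20 dB → 20/10 = 2 dB → -9 dBu.
Stage 2: below threshold (-9 ≤ -8.5); passes unchanged; output -9 dBu.
Stage 3: -9 dBu ≤ -1.7 dBu, so stage 3 doesn't engage; output -9 dBu.

-9 dBu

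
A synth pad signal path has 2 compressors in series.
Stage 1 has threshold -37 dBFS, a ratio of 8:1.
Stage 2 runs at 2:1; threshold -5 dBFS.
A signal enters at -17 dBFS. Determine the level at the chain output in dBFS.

-34.5 dBFS

Stage 1: -17 dBFS is 20 dB over -37 dBFS; at 8:1 that becomes 2.5 dB over, giving -34.5 dBFS.
Stage 2: -34.5 dBFS ≤ -5 dBFS, so stage 2 doesn't engage; output -34.5 dBFS.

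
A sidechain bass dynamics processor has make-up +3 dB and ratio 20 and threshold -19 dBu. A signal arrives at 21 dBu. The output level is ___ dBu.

-14 dBu

21 dBu sits 40 dB over threshold.
At 20:1 the overshoot is divided by 20, leaving 2 dB above threshold.
Output = -19 + 2 = -17 dBu; make-up adds 3 dB, giving -14 dBu.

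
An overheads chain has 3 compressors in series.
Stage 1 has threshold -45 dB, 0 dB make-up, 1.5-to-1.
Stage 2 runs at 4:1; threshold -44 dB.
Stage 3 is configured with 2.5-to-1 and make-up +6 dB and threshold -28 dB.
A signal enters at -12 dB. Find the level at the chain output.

-32.75 dB

Stage 1: overshoot 33 dB → 33/1.5 = 22 dB → -23 dB.
Stage 2: 21 dB above -44 dB, reduced 4:1 to 5.25 dB above → -38.75 dB.
Stage 3: -38.75 dB is at or below the -28 dB threshold — no compression; make-up brings it to -32.75 dB.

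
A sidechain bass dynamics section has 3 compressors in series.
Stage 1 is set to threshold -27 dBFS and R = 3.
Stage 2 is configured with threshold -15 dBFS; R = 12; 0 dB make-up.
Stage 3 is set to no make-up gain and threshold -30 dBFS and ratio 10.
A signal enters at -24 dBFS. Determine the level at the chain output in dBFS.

Stage 1: 3 dB above -27 dBFS, reduced 3:1 to 1 dB above → -26 dBFS.
Stage 2: below threshold (-26 ≤ -15); passes unchanged; output -26 dBFS.
Stage 3: overshoot 4 dB → 4/10 = 0.4 dB → -29.6 dBFS.

-29.6 dBFS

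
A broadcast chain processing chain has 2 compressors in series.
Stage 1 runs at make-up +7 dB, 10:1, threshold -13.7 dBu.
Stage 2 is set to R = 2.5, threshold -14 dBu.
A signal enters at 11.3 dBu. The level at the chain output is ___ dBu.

Stage 1: 25 dB above -13.7 dBu, reduced 10:1 to 2.5 dB above → -11.2 dBu; +7 dB make-up → -4.2 dBu.
Stage 2: 9.8 dB above -14 dBu, reduced 2.5:1 to 3.92 dB above → -10.08 dBu.

-10.08 dBu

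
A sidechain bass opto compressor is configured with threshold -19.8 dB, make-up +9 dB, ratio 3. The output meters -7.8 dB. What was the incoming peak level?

Stripping the +9 dB make-up gives -16.8 dB at the gain stage.
The compressed level sits -16.8 − (-19.8) = 3 dB over threshold.
Undo the ratio: input overshoot = 3 × 3 = 9 dB, giving input = -10.8 dB.

-10.8 dB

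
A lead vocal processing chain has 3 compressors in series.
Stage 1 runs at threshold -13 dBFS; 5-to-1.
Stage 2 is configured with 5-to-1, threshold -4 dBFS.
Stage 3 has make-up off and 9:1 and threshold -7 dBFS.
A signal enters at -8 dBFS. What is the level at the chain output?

Stage 1: 5 dB above -13 dBFS, reduced 5:1 to 1 dB above → -12 dBFS.
Stage 2: below threshold (-12 ≤ -4); passes unchanged; output -12 dBFS.
Stage 3: below threshold (-12 ≤ -7); passes unchanged; output -12 dBFS.

-12 dBFS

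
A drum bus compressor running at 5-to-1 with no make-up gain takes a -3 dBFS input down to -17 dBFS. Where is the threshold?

Gain reduction = -3 − (-17) = 14 dB; output overshoot = GR / (R − 1) = 14 / 4 = 3.5 dB.
Threshold = output − output overshoot = -17 − 3.5 = -20.5 dBFS.

-20.5 dBFS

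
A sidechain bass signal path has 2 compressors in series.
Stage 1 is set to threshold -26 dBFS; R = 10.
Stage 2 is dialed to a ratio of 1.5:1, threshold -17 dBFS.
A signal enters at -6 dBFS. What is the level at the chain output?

Stage 1: -6 dBFS is 20 dB over -26 dBFS; at 10:1 that becomes 2 dB over, giving -24 dBFS.
Stage 2: -24 dBFS is at or below the -17 dBFS threshold — no compression; output -24 dBFS.

-24 dBFS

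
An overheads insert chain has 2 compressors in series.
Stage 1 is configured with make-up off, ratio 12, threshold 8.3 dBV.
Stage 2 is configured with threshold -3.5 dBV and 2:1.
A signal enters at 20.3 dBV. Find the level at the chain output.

Stage 1: 12 dB above 8.3 dBV, reduced 12:1 to 1 dB above → 9.3 dBV.
Stage 2: overshoot 12.8 dB → 12.8/2 = 6.4 dB → 2.9 dBV.

2.9 dBV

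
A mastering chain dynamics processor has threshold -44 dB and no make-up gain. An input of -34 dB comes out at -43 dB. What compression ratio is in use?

Input overshoot = -34 − (-44) = 10 dB; output overshoot = -43 − (-44) = 1 dB.
Ratio = 10 / 1 = 10.

10:1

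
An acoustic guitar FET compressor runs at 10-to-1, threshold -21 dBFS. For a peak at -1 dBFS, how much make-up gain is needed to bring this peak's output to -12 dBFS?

Overshoot 20 dB → 20/10 = 2 dB after compression, so the compressed level is -21 + 2 = -19 dBFS.
Make-up = target − compressed = -12 − (-19) = 7 dB.

7 dB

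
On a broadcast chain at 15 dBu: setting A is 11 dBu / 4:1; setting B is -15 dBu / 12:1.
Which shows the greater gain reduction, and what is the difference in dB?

A: overshoot 4 dB → output overshoot 1 dB → GR 3 dB.
B: overshoot 30 dB → output overshoot 2.5 dB → GR 27.5 dB.
Difference: 24.5 dB in favour of B.

B, by 24.5 dB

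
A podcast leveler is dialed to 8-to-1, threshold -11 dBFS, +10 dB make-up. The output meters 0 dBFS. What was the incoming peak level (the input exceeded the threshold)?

Stripping the +10 dB make-up gives -10 dBFS at the gain stage.
That's 1 dB above the -11 dBFS threshold.
Input overshoot = R × output overshoot = 8 dB → input = -11 + 8 = -3 dBFS.

-3 dBFS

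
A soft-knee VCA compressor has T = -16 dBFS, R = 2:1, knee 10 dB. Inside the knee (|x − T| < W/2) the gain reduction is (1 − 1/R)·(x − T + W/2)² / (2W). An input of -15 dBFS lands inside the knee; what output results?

-15.9 dBFS

x − T + W/2 = -15 − (-16) + 5 = 6.
GR = (1 − 1/2) × 6² / 20 = 0.5 × 36 / 20 = 0.9 dB.
Output = -15 − 0.9 = -15.9 dBFS.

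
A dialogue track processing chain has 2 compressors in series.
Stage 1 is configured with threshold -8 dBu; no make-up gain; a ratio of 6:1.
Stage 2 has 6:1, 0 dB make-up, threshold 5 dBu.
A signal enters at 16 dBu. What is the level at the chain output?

-4 dBu

Stage 1: 24 dB above -8 dBu, reduced 6:1 to 4 dB above → -4 dBu.
Stage 2: -4 dBu is at or below the 5 dBu threshold — no compression; output -4 dBu.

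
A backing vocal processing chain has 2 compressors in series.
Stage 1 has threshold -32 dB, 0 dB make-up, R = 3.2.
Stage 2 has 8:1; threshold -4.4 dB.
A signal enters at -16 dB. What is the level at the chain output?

Stage 1: -16 dB is 16 dB over -32 dB; at 3.2:1 that becomes 5 dB over, giving -27 dB.
Stage 2: -27 dB is at or below the -4.4 dB threshold — no compression; output -27 dB.

-27 dB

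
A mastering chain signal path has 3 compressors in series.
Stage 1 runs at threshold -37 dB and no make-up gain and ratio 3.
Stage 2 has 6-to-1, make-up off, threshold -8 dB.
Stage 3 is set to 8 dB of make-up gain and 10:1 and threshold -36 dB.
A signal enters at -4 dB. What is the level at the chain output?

-27 dB

Stage 1: -4 dB is 33 dB over -37 dB; at 3:1 that becomes 11 dB over, giving -26 dB.
Stage 2: -26 dB is at or below the -8 dB threshold — no compression; output -26 dB.
Stage 3: 10 dB above -36 dB, reduced 10:1 to 1 dB above → -35 dB; +8 dB make-up → -27 dB.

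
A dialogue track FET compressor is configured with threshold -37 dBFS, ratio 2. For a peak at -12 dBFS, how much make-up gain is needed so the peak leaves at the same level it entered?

Without make-up, output = threshold + overshoot/2 = -37 + 12.5 = -24.5 dBFS.
Gap to target: 12.5 dB.

12.5 dB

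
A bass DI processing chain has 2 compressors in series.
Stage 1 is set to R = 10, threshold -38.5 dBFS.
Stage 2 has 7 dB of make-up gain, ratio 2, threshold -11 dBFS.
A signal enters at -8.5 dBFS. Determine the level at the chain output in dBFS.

Stage 1: overshoot 30 dB → 30/10 = 3 dB → -35.5 dBFS.
Stage 2: -35.5 dBFS ≤ -11 dBFS, so stage 2 doesn't engage; make-up brings it to -28.5 dBFS.

-28.5 dBFS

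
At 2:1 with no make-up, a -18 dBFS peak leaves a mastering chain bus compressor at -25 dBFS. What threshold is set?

-32 dBFS

Let T be the threshold. Output overshoot = (input overshoot)/R, so -25 − T = (-18 − T)/2.
2·(-25 − T) = -18 − T → 1·T = -50 − (-18) = -32.
T = -32/1 = -32 dBFS.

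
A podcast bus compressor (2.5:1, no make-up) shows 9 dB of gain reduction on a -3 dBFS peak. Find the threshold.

Gain reduction = -3 − (-12) = 9 dB; output overshoot = GR / (R − 1) = 9 / 1.5 = 6 dB.
Threshold = output − output overshoot = -12 − 6 = -18 dBFS.

-18 dBFS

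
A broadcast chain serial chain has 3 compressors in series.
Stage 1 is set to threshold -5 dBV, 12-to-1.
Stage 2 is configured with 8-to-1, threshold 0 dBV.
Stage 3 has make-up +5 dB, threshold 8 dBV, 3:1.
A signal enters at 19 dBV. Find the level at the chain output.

Stage 1: 19 dBV is 24 dB over -5 dBV; at 12:1 that becomes 2 dB over, giving -3 dBV.
Stage 2: below threshold (-3 ≤ 0); passes unchanged; output -3 dBV.
Stage 3: -3 dBV ≤ 8 dBV, so stage 3 doesn't engage; make-up brings it to 2 dBV.

2 dBV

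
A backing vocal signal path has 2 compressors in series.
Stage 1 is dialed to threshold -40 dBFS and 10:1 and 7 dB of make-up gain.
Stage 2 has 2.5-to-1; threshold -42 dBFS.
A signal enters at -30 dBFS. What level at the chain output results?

-38 dBFS

Stage 1: 10 dB above -40 dBFS, reduced 10:1 to 1 dB above → -39 dBFS; +7 dB make-up → -32 dBFS.
Stage 2: -32 dBFS is 10 dB over -42 dBFS; at 2.5:1 that becomes 4 dB over, giving -38 dBFS.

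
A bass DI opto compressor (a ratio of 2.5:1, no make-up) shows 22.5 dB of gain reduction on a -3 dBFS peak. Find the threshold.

-40.5 dBFS

Let T be the threshold. Output overshoot = (input overshoot)/R, so -25.5 − T = (-3 − T)/2.5.
2.5·(-25.5 − T) = -3 − T → 1.5·T = -63.75 − (-3) = -60.75.
T = -60.75/1.5 = -40.5 dBFS.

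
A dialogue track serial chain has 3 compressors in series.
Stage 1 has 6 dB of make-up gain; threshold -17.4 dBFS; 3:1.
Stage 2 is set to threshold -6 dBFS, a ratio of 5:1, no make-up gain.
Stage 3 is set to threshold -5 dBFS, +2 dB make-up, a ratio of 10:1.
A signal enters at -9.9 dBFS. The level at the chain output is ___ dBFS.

-6.9 dBFS

Stage 1: overshoot 7.5 dB → 7.5/3 = 2.5 dB → -14.9 dBFS; +6 dB make-up → -8.9 dBFS.
Stage 2: below threshold (-8.9 ≤ -6); passes unchanged; output -8.9 dBFS.
Stage 3: -8.9 dBFS ≤ -5 dBFS, so stage 3 doesn't engage; make-up brings it to -6.9 dBFS.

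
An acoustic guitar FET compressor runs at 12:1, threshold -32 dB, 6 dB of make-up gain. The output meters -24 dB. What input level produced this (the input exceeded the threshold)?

Before make-up, the level was -24 − 6 = -30 dB.
Post-compression overshoot = -30 − (-32) = 2 dB.
Before 12:1 compression the overshoot was 2 × 12 = 24 dB, so input = -32 + 24 = -8 dB.

-8 dB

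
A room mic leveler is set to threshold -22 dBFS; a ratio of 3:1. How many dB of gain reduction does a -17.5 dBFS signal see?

3 dB

Overshoot = -17.5 − (-22) = 4.5 dB.
A 3:1 ratio leaves 1.5 dB of that excess.
GR = overshoot in − overshoot out = 4.5 − 1.5 = 3 dB.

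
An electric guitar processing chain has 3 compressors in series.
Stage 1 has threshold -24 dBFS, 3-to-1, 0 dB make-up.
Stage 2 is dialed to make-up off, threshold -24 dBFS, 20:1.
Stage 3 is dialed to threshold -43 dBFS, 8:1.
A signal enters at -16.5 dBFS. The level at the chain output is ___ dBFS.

Stage 1: 7.5 dB above -24 dBFS, reduced 3:1 to 2.5 dB above → -21.5 dBFS.
Stage 2: -21.5 dBFS is 2.5 dB over -24 dBFS; at 20:1 that becomes 0.125 dB over, giving -23.875 dBFS.
Stage 3: 19.125 dB above -43 dBFS, reduced 8:1 to 2.390625 dB above → -40.609375 dBFS.

-40.609375 dBFS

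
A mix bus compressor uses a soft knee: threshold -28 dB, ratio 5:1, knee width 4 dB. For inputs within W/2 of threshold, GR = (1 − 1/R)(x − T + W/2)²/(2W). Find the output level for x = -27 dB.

x − T + W/2 = -27 − (-28) + 2 = 3.
GR = (1 − 1/5) × 3² / 8 = 0.8 × 9 / 8 = 0.9 dB.
Output = -27 − 0.9 = -27.9 dB.

-27.9 dB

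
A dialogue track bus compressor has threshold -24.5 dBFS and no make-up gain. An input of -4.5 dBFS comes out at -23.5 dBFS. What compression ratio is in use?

Input overshoot = -4.5 − (-24.5) = 20 dB; output overshoot = -23.5 − (-24.5) = 1 dB.
Ratio = 20 / 1 = 20.

20:1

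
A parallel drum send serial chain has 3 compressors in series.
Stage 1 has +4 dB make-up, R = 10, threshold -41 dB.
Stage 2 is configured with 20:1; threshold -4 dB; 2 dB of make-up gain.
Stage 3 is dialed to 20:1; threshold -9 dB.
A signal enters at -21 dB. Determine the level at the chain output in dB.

-33 dB

Stage 1: 20 dB above -41 dB, reduced 10:1 to 2 dB above → -39 dB; +4 dB make-up → -35 dB.
Stage 2: below threshold (-35 ≤ -4); passes unchanged; make-up brings it to -33 dB.
Stage 3: -33 dB ≤ -9 dB, so stage 3 doesn't engage; output -33 dB.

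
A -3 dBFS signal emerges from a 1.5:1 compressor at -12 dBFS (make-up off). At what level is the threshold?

Gain reduction = -3 − (-12) = 9 dB; output overshoot = GR / (R − 1) = 9 / 0.5 = 18 dB.
Threshold = output − output overshoot = -12 − 18 = -30 dBFS.

-30 dBFS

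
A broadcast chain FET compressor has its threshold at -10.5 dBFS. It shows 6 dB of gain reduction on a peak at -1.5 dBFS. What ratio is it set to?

Input overshoot = -1.5 − (-10.5) = 9 dB.
Output overshoot = 9 − 6 = 3 dB.
Ratio = input overshoot / output overshoot = 9 / 3 = 3.

3:1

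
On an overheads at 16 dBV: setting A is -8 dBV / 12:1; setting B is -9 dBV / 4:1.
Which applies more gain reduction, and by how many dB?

A, by 3.25 dB

A: overshoot 24 dB → output overshoot 2 dB → GR 22 dB.
B: overshoot 25 dB → output overshoot 6.25 dB → GR 18.75 dB.
A reduces 3.25 dB more.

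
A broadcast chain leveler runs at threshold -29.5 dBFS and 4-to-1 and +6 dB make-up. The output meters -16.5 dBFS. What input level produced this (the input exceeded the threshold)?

Remove make-up: -16.5 − 6 = -22.5 dBFS.
Post-compression overshoot = -22.5 − (-29.5) = 7 dB.
Before 4:1 compression the overshoot was 7 × 4 = 28 dB, so input = -29.5 + 28 = -1.5 dBFS.

-1.5 dBFS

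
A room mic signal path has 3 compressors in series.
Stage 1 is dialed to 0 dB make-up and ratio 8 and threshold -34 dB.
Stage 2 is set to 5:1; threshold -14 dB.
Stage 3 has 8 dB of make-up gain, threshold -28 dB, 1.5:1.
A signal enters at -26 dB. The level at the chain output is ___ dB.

Stage 1: overshoot 8 dB → 8/8 = 1 dB → -33 dB.
Stage 2: -33 dB ≤ -14 dB, so stage 2 doesn't engage; output -33 dB.
Stage 3: -33 dB ≤ -28 dB, so stage 3 doesn't engage; make-up brings it to -25 dB.

-25 dB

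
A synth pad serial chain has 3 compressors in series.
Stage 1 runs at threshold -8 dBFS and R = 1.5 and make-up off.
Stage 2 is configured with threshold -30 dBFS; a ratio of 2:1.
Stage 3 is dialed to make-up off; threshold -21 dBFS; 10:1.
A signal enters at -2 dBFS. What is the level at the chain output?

Stage 1: -2 dBFS is 6 dB over -8 dBFS; at 1.5:1 that becomes 4 dB over, giving -4 dBFS.
Stage 2: -4 dBFS is 26 dB over -30 dBFS; at 2:1 that becomes 13 dB over, giving -17 dBFS.
Stage 3: -17 dBFS is 4 dB over -21 dBFS; at 10:1 that becomes 0.4 dB over, giving -20.6 dBFS.

-20.6 dBFS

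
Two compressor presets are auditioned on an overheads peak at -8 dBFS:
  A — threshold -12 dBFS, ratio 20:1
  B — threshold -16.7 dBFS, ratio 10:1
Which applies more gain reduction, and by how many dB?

B, by 4.03 dB

A: overshoot 4 dB → output overshoot 0.2 dB → GR 3.8 dB.
B: overshoot 8.7 dB → output overshoot 0.87 dB → GR 7.83 dB.
Difference: 4.03 dB in favour of B.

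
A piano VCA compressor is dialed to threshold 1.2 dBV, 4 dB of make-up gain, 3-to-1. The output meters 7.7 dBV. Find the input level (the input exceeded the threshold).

8.7 dBV

Before make-up, the level was 7.7 − 4 = 3.7 dBV.
The compressed level sits 3.7 − 1.2 = 2.5 dB over threshold.
Input overshoot = R × output overshoot = 7.5 dB → input = 1.2 + 7.5 = 8.7 dBV.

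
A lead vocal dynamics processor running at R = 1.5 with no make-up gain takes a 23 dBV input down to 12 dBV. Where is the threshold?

-10 dBV

Let T be the threshold. Output overshoot = (input overshoot)/R, so 12 − T = (23 − T)/1.5.
1.5·(12 − T) = 23 − T → 0.5·T = 18 − 23 = -5.
T = -5/0.5 = -10 dBV.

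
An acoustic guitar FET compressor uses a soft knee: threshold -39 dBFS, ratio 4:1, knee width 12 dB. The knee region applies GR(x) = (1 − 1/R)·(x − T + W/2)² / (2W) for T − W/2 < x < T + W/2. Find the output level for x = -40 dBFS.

x − T + W/2 = -40 − (-39) + 6 = 5.
GR = (1 − 1/4) × 5² / 24 = 0.75 × 25 / 24 = 0.78125 dB.
Output = -40 − 0.78125 = -40.78125 dBFS.

-40.78125 dBFS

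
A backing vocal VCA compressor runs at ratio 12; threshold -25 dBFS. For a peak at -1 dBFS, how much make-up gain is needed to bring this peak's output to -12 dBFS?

11 dB

The peak compresses to -25 + 24/12 = -23 dBFS.
To reach -12 dBFS requires -12 − (-23) = 11 dB of make-up.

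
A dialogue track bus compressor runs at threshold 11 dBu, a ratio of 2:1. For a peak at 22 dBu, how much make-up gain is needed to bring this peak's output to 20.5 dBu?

4 dB

The peak compresses to 11 + 11/2 = 16.5 dBu.
To reach 20.5 dBu requires 20.5 − 16.5 = 4 dB of make-up.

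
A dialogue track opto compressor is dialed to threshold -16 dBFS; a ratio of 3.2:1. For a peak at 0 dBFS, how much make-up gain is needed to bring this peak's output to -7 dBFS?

4 dB

The peak compresses to -16 + 16/3.2 = -11 dBFS.
To reach -7 dBFS requires -7 − (-11) = 4 dB of make-up.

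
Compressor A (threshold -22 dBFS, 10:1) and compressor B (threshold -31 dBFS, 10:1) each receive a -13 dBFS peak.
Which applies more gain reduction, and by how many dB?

B, by 8.1 dB

A: overshoot 9 dB → output overshoot 0.9 dB → GR 8.1 dB.
B: overshoot 18 dB → output overshoot 1.8 dB → GR 16.2 dB.
B reduces 8.1 dB more.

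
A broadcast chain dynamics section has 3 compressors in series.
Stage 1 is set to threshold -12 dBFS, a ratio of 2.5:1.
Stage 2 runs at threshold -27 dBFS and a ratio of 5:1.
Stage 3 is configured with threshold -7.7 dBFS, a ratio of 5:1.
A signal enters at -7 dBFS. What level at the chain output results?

-23.6 dBFS

Stage 1: 5 dB above -12 dBFS, reduced 2.5:1 to 2 dB above → -10 dBFS.
Stage 2: overshoot 17 dB → 17/5 = 3.4 dB → -23.6 dBFS.
Stage 3: below threshold (-23.6 ≤ -7.7); passes unchanged; output -23.6 dBFS.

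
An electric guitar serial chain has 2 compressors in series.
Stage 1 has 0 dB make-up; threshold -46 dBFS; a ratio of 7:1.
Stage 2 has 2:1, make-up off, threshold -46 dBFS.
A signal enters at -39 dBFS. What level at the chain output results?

Stage 1: 7 dB above -46 dBFS, reduced 7:1 to 1 dB above → -45 dBFS.
Stage 2: 1 dB above -46 dBFS, reduced 2:1 to 0.5 dB above → -45.5 dBFS.

-45.5 dBFS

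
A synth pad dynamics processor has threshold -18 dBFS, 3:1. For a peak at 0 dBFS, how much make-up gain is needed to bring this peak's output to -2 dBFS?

10 dB

Without make-up, output = threshold + overshoot/3 = -18 + 6 = -12 dBFS.
Gap to target: 10 dB.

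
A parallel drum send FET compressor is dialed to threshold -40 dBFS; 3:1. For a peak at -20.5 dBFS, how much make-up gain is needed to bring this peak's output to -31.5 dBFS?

2 dB

Overshoot 19.5 dB → 19.5/3 = 6.5 dB after compression, so the compressed level is -40 + 6.5 = -33.5 dBFS.
Make-up = target − compressed = -31.5 − (-33.5) = 2 dB.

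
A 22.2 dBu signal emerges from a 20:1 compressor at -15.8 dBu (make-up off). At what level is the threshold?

-17.8 dBu

Let T be the threshold. Output overshoot = (input overshoot)/R, so -15.8 − T = (22.2 − T)/20.
20·(-15.8 − T) = 22.2 − T → 19·T = -316 − 22.2 = -338.2.
T = -338.2/19 = -17.8 dBu.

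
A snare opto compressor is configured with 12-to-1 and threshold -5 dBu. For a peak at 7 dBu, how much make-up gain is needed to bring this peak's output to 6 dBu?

Overshoot 12 dB → 12/12 = 1 dB after compression, so the compressed level is -5 + 1 = -4 dBu.
Make-up = target − compressed = 6 − (-4) = 10 dB.

10 dB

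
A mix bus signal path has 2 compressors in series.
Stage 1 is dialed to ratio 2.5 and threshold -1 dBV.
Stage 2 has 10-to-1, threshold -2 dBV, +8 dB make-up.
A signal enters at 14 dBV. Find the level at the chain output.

6.7 dBV

Stage 1: overshoot 15 dB → 15/2.5 = 6 dB → 5 dBV.
Stage 2: overshoot 7 dB → 7/10 = 0.7 dB → -1.3 dBV; +8 dB make-up → 6.7 dBV.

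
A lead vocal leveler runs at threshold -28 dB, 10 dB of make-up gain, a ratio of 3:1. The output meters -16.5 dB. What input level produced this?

Remove make-up: -16.5 − 10 = -26.5 dB.
The compressed level sits -26.5 − (-28) = 1.5 dB over threshold.
Input overshoot = R × output overshoot = 4.5 dB → input = -28 + 4.5 = -23.5 dB.

-23.5 dB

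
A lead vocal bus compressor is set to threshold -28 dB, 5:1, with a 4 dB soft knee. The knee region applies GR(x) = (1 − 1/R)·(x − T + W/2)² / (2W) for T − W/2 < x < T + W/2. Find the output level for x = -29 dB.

x − T + W/2 = -29 − (-28) + 2 = 1.
GR = (1 − 1/5) × 1² / 8 = 0.8 × 1 / 8 = 0.1 dB.
Output = -29 − 0.1 = -29.1 dB.

-29.1 dB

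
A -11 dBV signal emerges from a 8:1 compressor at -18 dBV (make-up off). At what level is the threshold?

Input is 8 dB above T (since output overshoot × R = input overshoot: (-18 − T)·8 = -11 − T gives T = -19 dBV).
Check: -19 + (-11 − (-19))/8 = -19 + 1 = -18 dBV. ✓

-19 dBV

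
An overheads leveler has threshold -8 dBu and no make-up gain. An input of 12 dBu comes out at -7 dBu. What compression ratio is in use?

Input overshoot = 12 − (-8) = 20 dB; output overshoot = -7 − (-8) = 1 dB.
Ratio = 20 / 1 = 20.

20:1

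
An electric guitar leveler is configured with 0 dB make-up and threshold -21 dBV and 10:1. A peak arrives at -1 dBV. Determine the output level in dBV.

The input is 20 dB above the -21 dBV threshold.
At 10:1 the overshoot is divided by 10, leaving 2 dB above threshold.
That puts the output at -19 dBV.

-19 dBV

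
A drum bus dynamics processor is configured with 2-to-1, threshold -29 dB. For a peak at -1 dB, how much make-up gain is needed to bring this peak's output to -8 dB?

Overshoot 28 dB → 28/2 = 14 dB after compression, so the compressed level is -29 + 14 = -15 dB.
Make-up = target − compressed = -8 − (-15) = 7 dB.

7 dB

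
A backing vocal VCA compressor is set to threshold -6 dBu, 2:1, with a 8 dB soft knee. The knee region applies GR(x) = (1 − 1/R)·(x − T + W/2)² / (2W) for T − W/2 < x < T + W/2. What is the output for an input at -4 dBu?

-5.125 dBu

x − T + W/2 = -4 − (-6) + 4 = 6.
GR = (1 − 1/2) × 6² / 16 = 0.5 × 36 / 16 = 1.125 dB.
Output = -4 − 1.125 = -5.125 dBu.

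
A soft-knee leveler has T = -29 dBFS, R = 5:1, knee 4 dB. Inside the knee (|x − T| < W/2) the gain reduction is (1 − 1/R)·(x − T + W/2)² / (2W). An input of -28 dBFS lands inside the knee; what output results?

-28.9 dBFS

x − T + W/2 = -28 − (-29) + 2 = 3.
GR = (1 − 1/5) × 3² / 8 = 0.8 × 9 / 8 = 0.9 dB.
Output = -28 − 0.9 = -28.9 dBFS.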